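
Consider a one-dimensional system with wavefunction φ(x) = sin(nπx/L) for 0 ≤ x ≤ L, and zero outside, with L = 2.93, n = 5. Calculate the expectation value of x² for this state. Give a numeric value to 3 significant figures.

⟨x²⟩ = ∫ x²·|φ|² dx / ∫|φ|² dx (integrals over the domain).
With sin²θ = (1 − cos2θ)/2 on 0 ≤ x ≤ L: ∫sin²(nπx/L) dx = L/2, ∫x·sin²(nπx/L) dx = L²/4, ∫x²·sin²(nπx/L) dx = L³·(1/6 − 1/(4n²π²)); higher powers xᵏ the same way, integrating xᵏ·cos(2nπx/L) by parts.
State is unnormalized: ∫|φ|² dx = 1.4650, and ∫φ*·x²·φ dx = 4.1668, so ⟨x²⟩ = 4.1668 / 1.4650.
⟨x²⟩ = 2.8442.

2.84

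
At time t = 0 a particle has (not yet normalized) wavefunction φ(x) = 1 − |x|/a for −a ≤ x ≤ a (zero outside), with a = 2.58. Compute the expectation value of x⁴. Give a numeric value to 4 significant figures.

⟨x⁴⟩ = ∫ x⁴·|φ|² dx / ∫|φ|² dx (integrals over the domain).
φ is even, so ∫ over [−a, a] = 2∫₀ᵃ with φ = 1 − x/a there: ∫₀ᵃ (1 − x/a)² dx = a/3, ∫₀ᵃ x²(1 − x/a)² dx = a³/30, ∫₀ᵃ x⁴(1 − x/a)² dx = a⁵/105.
State is unnormalized: ∫|φ|² dx = 1.7200, and ∫φ*·x⁴·φ dx = 2.1774, so ⟨x⁴⟩ = 2.1774 / 1.7200.
⟨x⁴⟩ = 1.2659.

1.266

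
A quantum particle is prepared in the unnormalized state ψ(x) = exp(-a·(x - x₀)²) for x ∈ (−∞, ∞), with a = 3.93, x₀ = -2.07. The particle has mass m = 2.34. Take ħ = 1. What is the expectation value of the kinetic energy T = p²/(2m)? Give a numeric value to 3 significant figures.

0.840

T = −(ħ²/2m) d²/dx², so ⟨T⟩ = −(ħ²/2m) ∫ ψ*·ψ'' dx / ∫|ψ|² dx; with m = 2.34.
Gaussian moments (u = x − x₀): ∫u^(2j)·e^(−2au²) du = (2j−1)!!/(4a)^j · √(π/(2a)), odd powers integrate to 0; here √(π/(2a)) = 0.63221. Derivatives: d/dx e^(−au²) = −2au·e^(−au²), d²/dx² e^(−au²) = (4a²u² − 2a)·e^(−au²).
State is unnormalized: ∫|ψ|² dx = 0.63221, and ∫ψ*·(−ħ²/2m · ψ'') dx = 0.53090, so ⟨T⟩ = 0.53090 / 0.63221.
⟨T⟩ = 0.83974.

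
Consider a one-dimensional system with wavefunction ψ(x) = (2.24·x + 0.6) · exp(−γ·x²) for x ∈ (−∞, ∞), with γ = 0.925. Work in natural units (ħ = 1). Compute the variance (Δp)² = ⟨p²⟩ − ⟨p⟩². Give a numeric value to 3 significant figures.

2.39

Compute ⟨p⟩ and ⟨p²⟩ separately; (Δp)² = ⟨p²⟩ − ⟨p⟩².
Expand each integrand as polynomial × e^(−2γx²) and use ∫x^(2j)·e^(−2γx²) dx = (2j−1)!!/(4γ)^j · √(π/(2γ)), odd powers → 0; here √(π/(2γ)) = 1.3031. Differentiate with the product rule, d/dx e^(−γx²) = −2γx·e^(−γx²).
Normalization: ∫|ψ|² dx = 2.2363.
⟨p⟩ = 0.0000 and ⟨p²⟩ = 2.3869.
(Δp)² = 2.3869 − (0.0000)² = 2.3869.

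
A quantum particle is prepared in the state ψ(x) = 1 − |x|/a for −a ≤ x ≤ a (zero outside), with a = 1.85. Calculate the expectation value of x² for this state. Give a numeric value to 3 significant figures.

0.342

⟨x²⟩ = ∫ x²·|ψ|² dx / ∫|ψ|² dx (integrals over the domain).
ψ is even, so ∫ over [−a, a] = 2∫₀ᵃ with ψ = 1 − x/a there: ∫₀ᵃ (1 − x/a)² dx = a/3, ∫₀ᵃ x²(1 − x/a)² dx = a³/30, ∫₀ᵃ x⁴(1 − x/a)² dx = a⁵/105.
State is unnormalized: ∫|ψ|² dx = 1.2333, and ∫ψ*·x²·ψ dx = 0.42211, so ⟨x²⟩ = 0.42211 / 1.2333.
⟨x²⟩ = 0.34225.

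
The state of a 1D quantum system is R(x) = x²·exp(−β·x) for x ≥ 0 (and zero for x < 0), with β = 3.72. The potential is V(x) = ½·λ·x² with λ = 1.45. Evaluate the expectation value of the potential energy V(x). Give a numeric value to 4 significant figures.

⟨V⟩ = ∫ V(x)·|R|² dx / ∫|R|² dx.
Every integrand reduces to terms xʲ·e^(−2βx) on [0, ∞); use ∫₀^∞ xʲ·e^(−2βx) dx = j!/(2β)^(j+1).
State is unnormalized: ∫|R|² dx = 0.0010528, and ∫R*·V(x)·R dx = 0.00041368, so ⟨V⟩ = 0.00041368 / 0.0010528.
⟨V⟩ = 0.39293.

0.3929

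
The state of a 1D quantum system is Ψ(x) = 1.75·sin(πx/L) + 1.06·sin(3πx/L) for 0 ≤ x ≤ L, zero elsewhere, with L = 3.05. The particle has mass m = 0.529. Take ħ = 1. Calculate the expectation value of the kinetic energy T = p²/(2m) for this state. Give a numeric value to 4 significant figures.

3.156

T = −(ħ²/2m) d²/dx², so ⟨T⟩ = −(ħ²/2m) ∫ Ψ*·Ψ'' dx / ∫|Ψ|² dx; with m = 0.529.
d²/dx² sin(jπx/L) = −(jπ/L)²·sin(jπx/L); on 0 ≤ x ≤ L, ∫sin²(jπx/L) dx = L/2 and ∫sin(jπx/L)·sin(lπx/L) dx = 0 for j ≠ l, so only diagonal terms survive in ∫|Ψ|² and ∫Ψ·Ψ″; ∫Ψ·Ψ′ dx = [Ψ²/2] between the walls = 0.
State is unnormalized: ∫|Ψ|² dx = 6.3838, and ∫Ψ*·(−ħ²/2m · Ψ'') dx = 20.148, so ⟨T⟩ = 20.148 / 6.3838.
⟨T⟩ = 3.1561.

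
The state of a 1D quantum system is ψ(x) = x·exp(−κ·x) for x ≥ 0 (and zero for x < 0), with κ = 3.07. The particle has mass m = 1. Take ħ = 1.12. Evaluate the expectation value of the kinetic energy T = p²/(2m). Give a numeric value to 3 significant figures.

T = −(ħ²/2m) d²/dx², so ⟨T⟩ = −(ħ²/2m) ∫ ψ*·ψ'' dx / ∫|ψ|² dx; with m = 1.
Differentiate x·exp(−κ·x) with the product rule; every integrand then reduces to terms xʲ·e^(−2κx) on [0, ∞), with ∫₀^∞ xʲ·e^(−2κx) dx = j!/(2κ)^(j+1).
State is unnormalized: ∫|ψ|² dx = 0.0086402, and ∫ψ*·(−ħ²/2m · ψ'') dx = 0.051075, so ⟨T⟩ = 0.051075 / 0.0086402.
⟨T⟩ = 5.9113.

5.91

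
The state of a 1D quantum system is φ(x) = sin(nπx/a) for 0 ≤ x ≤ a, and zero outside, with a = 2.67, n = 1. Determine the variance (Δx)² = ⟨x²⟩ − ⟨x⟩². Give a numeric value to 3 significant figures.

0.233

Compute ⟨x⟩ and ⟨x²⟩ separately, then (Δx)² = ⟨x²⟩ − ⟨x⟩².
With sin²θ = (1 − cos2θ)/2 on 0 ≤ x ≤ a: ∫sin²(nπx/a) dx = a/2, ∫x·sin²(nπx/a) dx = a²/4, ∫x²·sin²(nπx/a) dx = a³·(1/6 − 1/(4n²π²)); higher powers xᵏ the same way, integrating xᵏ·cos(2nπx/a) by parts.
Normalization: ∫|φ|² dx = 1.3350.
⟨x⟩ = 1.3350 and ⟨x²⟩ = 2.0151.
(Δx)² = 2.0151 − (1.3350)² = 0.23292.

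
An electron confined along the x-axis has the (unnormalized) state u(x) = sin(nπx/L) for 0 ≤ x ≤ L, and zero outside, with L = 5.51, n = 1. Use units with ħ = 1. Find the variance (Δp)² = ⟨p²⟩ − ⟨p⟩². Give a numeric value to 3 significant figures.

Compute ⟨p⟩ and ⟨p²⟩ separately; (Δp)² = ⟨p²⟩ − ⟨p⟩².
d/dx sin(nπx/L) = (nπ/L)·cos(nπx/L) and d²/dx² sin(nπx/L) = −(nπ/L)²·sin(nπx/L); on 0 ≤ x ≤ L, ∫sin²(nπx/L) dx = L/2 and ∫sin(nπx/L)·cos(nπx/L) dx = 0.
Normalization: ∫|u|² dx = 2.7550.
⟨p⟩ = 0.0000 and ⟨p²⟩ = 0.32508.
(Δp)² = 0.32508 − (0.0000)² = 0.32508.

0.325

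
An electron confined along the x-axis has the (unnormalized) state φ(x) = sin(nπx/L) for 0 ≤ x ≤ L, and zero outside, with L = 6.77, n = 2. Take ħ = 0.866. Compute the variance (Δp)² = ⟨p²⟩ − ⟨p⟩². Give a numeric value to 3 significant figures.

0.646

Compute ⟨p⟩ and ⟨p²⟩ separately; (Δp)² = ⟨p²⟩ − ⟨p⟩².
d/dx sin(nπx/L) = (nπ/L)·cos(nπx/L) and d²/dx² sin(nπx/L) = −(nπ/L)²·sin(nπx/L); on 0 ≤ x ≤ L, ∫sin²(nπx/L) dx = L/2 and ∫sin(nπx/L)·cos(nπx/L) dx = 0.
Normalization: ∫|φ|² dx = 3.3850.
⟨p⟩ = 0.0000 and ⟨p²⟩ = 0.64598.
(Δp)² = 0.64598 − (0.0000)² = 0.64598.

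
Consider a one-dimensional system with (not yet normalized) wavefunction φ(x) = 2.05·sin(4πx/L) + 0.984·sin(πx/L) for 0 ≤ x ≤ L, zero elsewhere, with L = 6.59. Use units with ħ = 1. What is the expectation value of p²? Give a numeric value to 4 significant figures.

2.998

p² φ = −ħ² d²φ/dx²; ⟨p²⟩ = −ħ² ∫ φ*·φ'' dx / ∫|φ|² dx.
d²/dx² sin(jπx/L) = −(jπ/L)²·sin(jπx/L); on 0 ≤ x ≤ L, ∫sin²(jπx/L) dx = L/2 and ∫sin(jπx/L)·sin(lπx/L) dx = 0 for j ≠ l, so only diagonal terms survive in ∫|φ|² and ∫φ·φ″; ∫φ·φ′ dx = [φ²/2] between the walls = 0.
State is unnormalized: ∫|φ|² dx = 17.038, and ∫φ*·(−ħ² φ'') dx = 51.077, so ⟨p²⟩ = 51.077 / 17.038.
⟨p²⟩ = 2.9979.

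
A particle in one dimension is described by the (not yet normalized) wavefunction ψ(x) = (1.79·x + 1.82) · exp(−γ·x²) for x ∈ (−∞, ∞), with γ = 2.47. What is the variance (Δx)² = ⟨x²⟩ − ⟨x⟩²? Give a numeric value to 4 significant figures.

0.08638

Compute ⟨x⟩ and ⟨x²⟩ separately, then (Δx)² = ⟨x²⟩ − ⟨x⟩².
Expand each integrand as polynomial × e^(−2γx²) and use ∫x^(2j)·e^(−2γx²) dx = (2j−1)!!/(4γ)^j · √(π/(2γ)), odd powers → 0; here √(π/(2γ)) = 0.79746.
Normalization: ∫|ψ|² dx = 2.9001.
⟨x⟩ = 0.18134 and ⟨x²⟩ = 0.11927.
(Δx)² = 0.11927 − (0.18134)² = 0.086383.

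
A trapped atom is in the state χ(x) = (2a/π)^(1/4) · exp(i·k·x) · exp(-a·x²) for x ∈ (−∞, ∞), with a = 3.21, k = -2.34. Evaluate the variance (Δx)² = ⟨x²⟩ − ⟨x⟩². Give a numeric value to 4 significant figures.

Compute ⟨x⟩ and ⟨x²⟩ separately, then (Δx)² = ⟨x²⟩ − ⟨x⟩².
Gaussian moments: ∫x^(2j)·e^(−2ax²) dx = (2j−1)!!/(4a)^j · √(π/(2a)), odd powers integrate to 0; here √(π/(2a)) = 0.69953.
⟨x⟩ = 0.0000 and ⟨x²⟩ = 0.077882.
(Δx)² = 0.077882 − (0.0000)² = 0.077882.

0.07788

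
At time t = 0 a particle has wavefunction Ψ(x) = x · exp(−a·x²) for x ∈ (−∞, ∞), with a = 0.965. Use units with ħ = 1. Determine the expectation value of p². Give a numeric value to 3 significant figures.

2.90

p² Ψ = −ħ² d²Ψ/dx²; ⟨p²⟩ = −ħ² ∫ Ψ*·Ψ'' dx / ∫|Ψ|² dx.
Expand each integrand as polynomial × e^(−2ax²) and use ∫x^(2j)·e^(−2ax²) dx = (2j−1)!!/(4a)^j · √(π/(2a)), odd powers → 0; here √(π/(2a)) = 1.2758. Differentiate with the product rule, d/dx e^(−ax²) = −2ax·e^(−ax²).
State is unnormalized: ∫|Ψ|² dx = 0.33053, and ∫Ψ*·(−ħ² Ψ'') dx = 0.95688, so ⟨p²⟩ = 0.95688 / 0.33053.
⟨p²⟩ = 2.8950.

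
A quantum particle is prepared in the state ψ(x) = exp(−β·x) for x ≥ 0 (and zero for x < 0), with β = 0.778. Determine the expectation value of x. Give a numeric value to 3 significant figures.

0.643

⟨x⟩ = ∫ x·|ψ|² dx / ∫|ψ|² dx (integrals over the domain).
Every integrand reduces to terms xʲ·e^(−2βx) on [0, ∞); use ∫₀^∞ xʲ·e^(−2βx) dx = j!/(2β)^(j+1).
State is unnormalized: ∫|ψ|² dx = 0.64267, and ∫ψ*·x·ψ dx = 0.41303, so ⟨x⟩ = 0.41303 / 0.64267.
⟨x⟩ = 0.64267.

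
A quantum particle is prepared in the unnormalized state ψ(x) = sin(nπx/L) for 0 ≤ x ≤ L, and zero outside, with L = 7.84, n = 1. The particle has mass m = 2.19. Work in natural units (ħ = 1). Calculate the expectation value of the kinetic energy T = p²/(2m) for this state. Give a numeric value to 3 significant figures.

0.0367

T = −(ħ²/2m) d²/dx², so ⟨T⟩ = −(ħ²/2m) ∫ ψ*·ψ'' dx / ∫|ψ|² dx; with m = 2.19.
d/dx sin(nπx/L) = (nπ/L)·cos(nπx/L) and d²/dx² sin(nπx/L) = −(nπ/L)²·sin(nπx/L); on 0 ≤ x ≤ L, ∫sin²(nπx/L) dx = L/2 and ∫sin(nπx/L)·cos(nπx/L) dx = 0.
State is unnormalized: ∫|ψ|² dx = 3.9200, and ∫ψ*·(−ħ²/2m · ψ'') dx = 0.14371, so ⟨T⟩ = 0.14371 / 3.9200.
⟨T⟩ = 0.036660.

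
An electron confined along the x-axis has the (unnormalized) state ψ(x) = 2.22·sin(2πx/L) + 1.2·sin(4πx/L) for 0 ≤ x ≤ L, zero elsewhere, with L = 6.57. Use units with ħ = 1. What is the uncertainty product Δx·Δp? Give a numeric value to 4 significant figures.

2.706

Δx = √(⟨x²⟩−⟨x⟩²), Δp = √(⟨p²⟩−⟨p⟩²).
On 0 ≤ x ≤ L (j ≠ l): ∫sin²(jπx/L) dx = L/2, ∫sin(jπx/L)·sin(lπx/L) dx = 0; diagonal moments ∫x·sin²(jπx/L) dx = L²/4, ∫x²·sin²(jπx/L) dx = L³·(1/6 − 1/(4j²π²)); cross terms ∫x·sin(jπx/L)·sin(lπx/L) dx = 0 for j + l even and −4jlL²/(π²(j² − l²)²) for j + l odd, ∫x²·sin(jπx/L)·sin(lπx/L) dx = (−1)^(j+l)·4jlL³/(π²(j² − l²)²); higher powers the same way via product-to-sum and parts. d²/dx² sin(jπx/L) = −(jπ/L)²·sin(jπx/L); on 0 ≤ x ≤ L, ∫sin²(jπx/L) dx = L/2 and ∫sin(jπx/L)·sin(lπx/L) dx = 0 for j ≠ l, so only diagonal terms survive in ∫|ψ|² and ∫ψ·ψ″; ∫ψ·ψ′ dx = [ψ²/2] between the walls = 0.
Normalization: ∫|ψ|² dx = 20.920.
⟨x⟩ = 3.2850, ⟨x²⟩ = 15.561 ⇒ Δx = 2.1839.
⟨p⟩ = 0.0000, ⟨p²⟩ = 1.5350 ⇒ Δp = 1.2390.
Δx·Δp = 2.7057.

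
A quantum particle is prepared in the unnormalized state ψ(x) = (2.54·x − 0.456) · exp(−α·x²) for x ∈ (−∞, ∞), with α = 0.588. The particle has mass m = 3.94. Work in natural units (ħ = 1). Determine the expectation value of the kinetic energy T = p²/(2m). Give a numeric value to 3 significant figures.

T = −(ħ²/2m) d²/dx², so ⟨T⟩ = −(ħ²/2m) ∫ ψ*·ψ'' dx / ∫|ψ|² dx; with m = 3.94.
Expand each integrand as polynomial × e^(−2αx²) and use ∫x^(2j)·e^(−2αx²) dx = (2j−1)!!/(4α)^j · √(π/(2α)), odd powers → 0; here √(π/(2α)) = 1.6344. Differentiate with the product rule, d/dx e^(−αx²) = −2αx·e^(−αx²).
State is unnormalized: ∫|ψ|² dx = 4.8232, and ∫ψ*·(−ħ²/2m · ψ'') dx = 1.0290, so ⟨T⟩ = 1.0290 / 4.8232.
⟨T⟩ = 0.21334.

0.213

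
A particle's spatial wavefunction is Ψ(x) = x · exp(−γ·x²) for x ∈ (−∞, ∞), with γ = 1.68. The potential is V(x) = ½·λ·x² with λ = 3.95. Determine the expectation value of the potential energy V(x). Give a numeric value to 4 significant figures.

0.8817

⟨V⟩ = ∫ V(x)·|Ψ|² dx / ∫|Ψ|² dx.
Expand each integrand as polynomial × e^(−2γx²) and use ∫x^(2j)·e^(−2γx²) dx = (2j−1)!!/(4γ)^j · √(π/(2γ)), odd powers → 0; here √(π/(2γ)) = 0.96695.
State is unnormalized: ∫|Ψ|² dx = 0.14389, and ∫Ψ*·V(x)·Ψ dx = 0.12687, so ⟨V⟩ = 0.12687 / 0.14389.
⟨V⟩ = 0.88170.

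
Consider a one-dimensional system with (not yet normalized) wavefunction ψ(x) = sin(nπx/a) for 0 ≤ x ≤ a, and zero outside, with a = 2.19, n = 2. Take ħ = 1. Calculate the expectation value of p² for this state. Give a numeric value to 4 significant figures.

p² ψ = −ħ² d²ψ/dx²; ⟨p²⟩ = −ħ² ∫ ψ*·ψ'' dx / ∫|ψ|² dx.
d/dx sin(nπx/a) = (nπ/a)·cos(nπx/a) and d²/dx² sin(nπx/a) = −(nπ/a)²·sin(nπx/a); on 0 ≤ x ≤ a, ∫sin²(nπx/a) dx = a/2 and ∫sin(nπx/a)·cos(nπx/a) dx = 0.
State is unnormalized: ∫|ψ|² dx = 1.0950, and ∫ψ*·(−ħ² ψ'') dx = 9.0133, so ⟨p²⟩ = 9.0133 / 1.0950.
⟨p²⟩ = 8.2314.

8.231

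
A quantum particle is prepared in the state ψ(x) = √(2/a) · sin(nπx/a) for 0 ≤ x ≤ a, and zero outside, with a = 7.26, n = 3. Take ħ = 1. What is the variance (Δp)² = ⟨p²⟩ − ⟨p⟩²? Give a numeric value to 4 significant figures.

Compute ⟨p⟩ and ⟨p²⟩ separately; (Δp)² = ⟨p²⟩ − ⟨p⟩².
d/dx sin(nπx/a) = (nπ/a)·cos(nπx/a) and d²/dx² sin(nπx/a) = −(nπ/a)²·sin(nπx/a); on 0 ≤ x ≤ a, ∫sin²(nπx/a) dx = a/2 and ∫sin(nπx/a)·cos(nπx/a) dx = 0.
⟨p⟩ = 0.0000 and ⟨p²⟩ = 1.6853.
(Δp)² = 1.6853 − (0.0000)² = 1.6853.

1.685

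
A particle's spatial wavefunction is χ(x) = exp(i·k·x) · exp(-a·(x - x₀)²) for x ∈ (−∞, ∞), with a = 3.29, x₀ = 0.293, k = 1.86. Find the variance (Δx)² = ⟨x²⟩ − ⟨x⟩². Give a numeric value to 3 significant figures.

Compute ⟨x⟩ and ⟨x²⟩ separately, then (Δx)² = ⟨x²⟩ − ⟨x⟩².
Gaussian moments (u = x − x₀): ∫u^(2j)·e^(−2au²) du = (2j−1)!!/(4a)^j · √(π/(2a)), odd powers integrate to 0; here √(π/(2a)) = 0.69097.
Normalization: ∫|χ|² dx = 0.69097.
⟨x⟩ = 0.29300 and ⟨x²⟩ = 0.16184.
(Δx)² = 0.16184 − (0.29300)² = 0.075988.

0.0760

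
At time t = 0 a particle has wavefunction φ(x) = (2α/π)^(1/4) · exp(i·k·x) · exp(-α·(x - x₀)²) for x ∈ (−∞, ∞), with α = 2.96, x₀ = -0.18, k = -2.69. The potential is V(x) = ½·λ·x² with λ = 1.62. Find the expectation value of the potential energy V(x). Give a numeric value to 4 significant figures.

⟨V⟩ = ∫ V(x)·|φ|² dx.
Gaussian moments (u = x − x₀): ∫u^(2j)·e^(−2αu²) du = (2j−1)!!/(4α)^j · √(π/(2α)), odd powers integrate to 0; here √(π/(2α)) = 0.72847.
⟨V⟩ = 0.094656.

0.09466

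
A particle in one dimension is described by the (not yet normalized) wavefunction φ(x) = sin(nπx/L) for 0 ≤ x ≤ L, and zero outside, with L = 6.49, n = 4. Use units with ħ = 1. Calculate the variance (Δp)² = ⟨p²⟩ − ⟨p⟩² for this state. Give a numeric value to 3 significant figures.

Compute ⟨p⟩ and ⟨p²⟩ separately; (Δp)² = ⟨p²⟩ − ⟨p⟩².
d/dx sin(nπx/L) = (nπ/L)·cos(nπx/L) and d²/dx² sin(nπx/L) = −(nπ/L)²·sin(nπx/L); on 0 ≤ x ≤ L, ∫sin²(nπx/L) dx = L/2 and ∫sin(nπx/L)·cos(nπx/L) dx = 0.
Normalization: ∫|φ|² dx = 3.2450.
⟨p⟩ = 0.0000 and ⟨p²⟩ = 3.7491.
(Δp)² = 3.7491 − (0.0000)² = 3.7491.

3.75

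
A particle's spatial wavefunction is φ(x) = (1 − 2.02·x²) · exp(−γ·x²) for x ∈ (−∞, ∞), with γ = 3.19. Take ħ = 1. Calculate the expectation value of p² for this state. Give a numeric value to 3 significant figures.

6.27

p² φ = −ħ² d²φ/dx²; ⟨p²⟩ = −ħ² ∫ φ*·φ'' dx / ∫|φ|² dx.
Expand each integrand as polynomial × e^(−2γx²) and use ∫x^(2j)·e^(−2γx²) dx = (2j−1)!!/(4γ)^j · √(π/(2γ)), odd powers → 0; here √(π/(2γ)) = 0.70172. Differentiate with the product rule, d/dx e^(−γx²) = −2γx·e^(−γx²).
State is unnormalized: ∫|φ|² dx = 0.53230, and ∫φ*·(−ħ² φ'') dx = 3.3399, so ⟨p²⟩ = 3.3399 / 0.53230.
⟨p²⟩ = 6.2745.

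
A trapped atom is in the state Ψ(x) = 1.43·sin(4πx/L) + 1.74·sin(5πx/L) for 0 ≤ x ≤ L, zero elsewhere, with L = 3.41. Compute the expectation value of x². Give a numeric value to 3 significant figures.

1.56

⟨x²⟩ = ∫ x²·|Ψ|² dx / ∫|Ψ|² dx (integrals over the domain).
On 0 ≤ x ≤ L (j ≠ l): ∫sin²(jπx/L) dx = L/2, ∫sin(jπx/L)·sin(lπx/L) dx = 0; diagonal moments ∫x·sin²(jπx/L) dx = L²/4, ∫x²·sin²(jπx/L) dx = L³·(1/6 − 1/(4j²π²)); cross terms ∫x·sin(jπx/L)·sin(lπx/L) dx = 0 for j + l even and −4jlL²/(π²(j² − l²)²) for j + l odd, ∫x²·sin(jπx/L)·sin(lπx/L) dx = (−1)^(j+l)·4jlL³/(π²(j² − l²)²); higher powers the same way via product-to-sum and parts.
State is unnormalized: ∫|Ψ|² dx = 8.6486, and ∫Ψ*·x²·Ψ dx = 13.526, so ⟨x²⟩ = 13.526 / 8.6486.
⟨x²⟩ = 1.5640.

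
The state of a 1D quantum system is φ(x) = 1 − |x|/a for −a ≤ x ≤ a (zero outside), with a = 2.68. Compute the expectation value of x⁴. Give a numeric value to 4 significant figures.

⟨x⁴⟩ = ∫ x⁴·|φ|² dx / ∫|φ|² dx (integrals over the domain).
φ is even, so ∫ over [−a, a] = 2∫₀ᵃ with φ = 1 − x/a there: ∫₀ᵃ (1 − x/a)² dx = a/3, ∫₀ᵃ x²(1 − x/a)² dx = a³/30, ∫₀ᵃ x⁴(1 − x/a)² dx = a⁵/105.
State is unnormalized: ∫|φ|² dx = 1.7867, and ∫φ*·x⁴·φ dx = 2.6334, so ⟨x⁴⟩ = 2.6334 / 1.7867.
⟨x⁴⟩ = 1.4739.

1.474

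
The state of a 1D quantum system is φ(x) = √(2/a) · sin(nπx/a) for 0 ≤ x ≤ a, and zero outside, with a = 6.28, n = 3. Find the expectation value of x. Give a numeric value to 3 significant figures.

⟨x⟩ = ∫ x·|φ|² dx (integrals over the domain).
With sin²θ = (1 − cos2θ)/2 on 0 ≤ x ≤ a: ∫sin²(nπx/a) dx = a/2, ∫x·sin²(nπx/a) dx = a²/4, ∫x²·sin²(nπx/a) dx = a³·(1/6 − 1/(4n²π²)); higher powers xᵏ the same way, integrating xᵏ·cos(2nπx/a) by parts.
⟨x⟩ = 3.1400.

3.14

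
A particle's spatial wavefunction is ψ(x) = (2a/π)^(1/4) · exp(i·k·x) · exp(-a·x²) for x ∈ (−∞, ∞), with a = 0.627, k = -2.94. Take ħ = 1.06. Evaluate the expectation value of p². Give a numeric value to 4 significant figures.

p² ψ = −ħ² d²ψ/dx²; ⟨p²⟩ = −ħ² ∫ ψ*·ψ'' dx.
Gaussian moments: ∫x^(2j)·e^(−2ax²) dx = (2j−1)!!/(4a)^j · √(π/(2a)), odd powers integrate to 0; here √(π/(2a)) = 1.5828. Derivatives: ψ′ = (ik − 2ax)·ψ, ψ″ = ((ik − 2ax)² − 2a)·ψ; the odd-in-x pieces drop out.
⟨p²⟩ = 10.416.

10.42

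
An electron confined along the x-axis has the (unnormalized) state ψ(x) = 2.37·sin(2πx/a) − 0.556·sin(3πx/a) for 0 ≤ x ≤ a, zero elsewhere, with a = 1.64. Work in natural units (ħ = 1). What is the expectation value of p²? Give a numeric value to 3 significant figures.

15.6

p² ψ = −ħ² d²ψ/dx²; ⟨p²⟩ = −ħ² ∫ ψ*·ψ'' dx / ∫|ψ|² dx.
d²/dx² sin(jπx/a) = −(jπ/a)²·sin(jπx/a); on 0 ≤ x ≤ a, ∫sin²(jπx/a) dx = a/2 and ∫sin(jπx/a)·sin(lπx/a) dx = 0 for j ≠ l, so only diagonal terms survive in ∫|ψ|² and ∫ψ·ψ″; ∫ψ·ψ′ dx = [ψ²/2] between the walls = 0.
State is unnormalized: ∫|ψ|² dx = 4.8593, and ∫ψ*·(−ħ² ψ'') dx = 75.977, so ⟨p²⟩ = 75.977 / 4.8593.
⟨p²⟩ = 15.635.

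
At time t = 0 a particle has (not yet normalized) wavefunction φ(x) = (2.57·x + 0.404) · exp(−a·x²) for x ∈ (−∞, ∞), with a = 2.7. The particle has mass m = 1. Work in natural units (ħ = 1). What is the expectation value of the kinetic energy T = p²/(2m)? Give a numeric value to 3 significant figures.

T = −(ħ²/2m) d²/dx², so ⟨T⟩ = −(ħ²/2m) ∫ φ*·φ'' dx / ∫|φ|² dx; with m = 1.
Expand each integrand as polynomial × e^(−2ax²) and use ∫x^(2j)·e^(−2ax²) dx = (2j−1)!!/(4a)^j · √(π/(2a)), odd powers → 0; here √(π/(2a)) = 0.76274. Differentiate with the product rule, d/dx e^(−ax²) = −2ax·e^(−ax²).
State is unnormalized: ∫|φ|² dx = 0.59096, and ∫φ*·(−ħ²/2m · φ'') dx = 2.0573, so ⟨T⟩ = 2.0573 / 0.59096.
⟨T⟩ = 3.4812.

3.48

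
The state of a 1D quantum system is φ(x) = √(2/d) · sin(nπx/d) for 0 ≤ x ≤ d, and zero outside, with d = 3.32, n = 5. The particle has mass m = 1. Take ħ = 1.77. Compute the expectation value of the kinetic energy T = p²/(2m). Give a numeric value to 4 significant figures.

T = −(ħ²/2m) d²/dx², so ⟨T⟩ = −(ħ²/2m) ∫ φ*·φ'' dx; with m = 1.
d/dx sin(nπx/d) = (nπ/d)·cos(nπx/d) and d²/dx² sin(nπx/d) = −(nπ/d)²·sin(nπx/d); on 0 ≤ x ≤ d, ∫sin²(nπx/d) dx = d/2 and ∫sin(nπx/d)·cos(nπx/d) dx = 0.
⟨T⟩ = 35.066.

35.07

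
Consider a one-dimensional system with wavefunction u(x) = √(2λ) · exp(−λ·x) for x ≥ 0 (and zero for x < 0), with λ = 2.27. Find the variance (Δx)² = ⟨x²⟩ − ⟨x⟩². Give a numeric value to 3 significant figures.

0.0485

Compute ⟨x⟩ and ⟨x²⟩ separately, then (Δx)² = ⟨x²⟩ − ⟨x⟩².
Every integrand reduces to terms xʲ·e^(−2λx) on [0, ∞); use ∫₀^∞ xʲ·e^(−2λx) dx = j!/(2λ)^(j+1).
⟨x⟩ = 0.22026 and ⟨x²⟩ = 0.097033.
(Δx)² = 0.097033 − (0.22026)² = 0.048516.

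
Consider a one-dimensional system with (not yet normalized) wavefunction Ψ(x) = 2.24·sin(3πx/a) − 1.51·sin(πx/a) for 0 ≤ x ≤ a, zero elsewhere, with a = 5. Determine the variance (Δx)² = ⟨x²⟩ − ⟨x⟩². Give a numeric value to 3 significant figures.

Compute ⟨x⟩ and ⟨x²⟩ separately, then (Δx)² = ⟨x²⟩ − ⟨x⟩².
On 0 ≤ x ≤ a (j ≠ l): ∫sin²(jπx/a) dx = a/2, ∫sin(jπx/a)·sin(lπx/a) dx = 0; diagonal moments ∫x·sin²(jπx/a) dx = a²/4, ∫x²·sin²(jπx/a) dx = a³·(1/6 − 1/(4j²π²)); cross terms ∫x·sin(jπx/a)·sin(lπx/a) dx = 0 for j + l even and −4jla²/(π²(j² − l²)²) for j + l odd, ∫x²·sin(jπx/a)·sin(lπx/a) dx = (−1)^(j+l)·4jla³/(π²(j² − l²)²); higher powers the same way via product-to-sum and parts.
Normalization: ∫|Ψ|² dx = 18.244.
⟨x⟩ = 2.5000 and ⟨x²⟩ = 6.9603.
(Δx)² = 6.9603 − (2.5000)² = 0.71034.

0.710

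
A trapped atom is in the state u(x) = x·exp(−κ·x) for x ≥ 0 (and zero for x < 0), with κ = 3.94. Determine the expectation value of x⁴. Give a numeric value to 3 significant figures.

⟨x⁴⟩ = ∫ x⁴·|u|² dx / ∫|u|² dx (integrals over the domain).
Every integrand reduces to terms xʲ·e^(−2κx) on [0, ∞); use ∫₀^∞ xʲ·e^(−2κx) dx = j!/(2κ)^(j+1).
State is unnormalized: ∫|u|² dx = 0.0040874, and ∫u*·x⁴·u dx = 0.00038164, so ⟨x⁴⟩ = 0.00038164 / 0.0040874.
⟨x⁴⟩ = 0.093368.

0.0934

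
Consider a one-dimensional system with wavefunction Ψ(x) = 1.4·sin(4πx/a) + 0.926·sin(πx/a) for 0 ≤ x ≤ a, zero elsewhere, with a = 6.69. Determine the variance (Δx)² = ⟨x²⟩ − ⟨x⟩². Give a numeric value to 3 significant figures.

Compute ⟨x⟩ and ⟨x²⟩ separately, then (Δx)² = ⟨x²⟩ − ⟨x⟩².
On 0 ≤ x ≤ a (j ≠ l): ∫sin²(jπx/a) dx = a/2, ∫sin(jπx/a)·sin(lπx/a) dx = 0; diagonal moments ∫x·sin²(jπx/a) dx = a²/4, ∫x²·sin²(jπx/a) dx = a³·(1/6 − 1/(4j²π²)); cross terms ∫x·sin(jπx/a)·sin(lπx/a) dx = 0 for j + l even and −4jla²/(π²(j² − l²)²) for j + l odd, ∫x²·sin(jπx/a)·sin(lπx/a) dx = (−1)^(j+l)·4jla³/(π²(j² − l²)²); higher powers the same way via product-to-sum and parts.
Normalization: ∫|Ψ|² dx = 9.4245.
⟨x⟩ = 3.2563 and ⟨x²⟩ = 13.537.
(Δx)² = 13.537 − (3.2563)² = 2.9332.

2.93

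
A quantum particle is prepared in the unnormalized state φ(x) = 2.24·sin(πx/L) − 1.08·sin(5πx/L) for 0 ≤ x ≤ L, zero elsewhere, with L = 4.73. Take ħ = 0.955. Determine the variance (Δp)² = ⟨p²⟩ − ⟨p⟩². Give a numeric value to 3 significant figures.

Compute ⟨p⟩ and ⟨p²⟩ separately; (Δp)² = ⟨p²⟩ − ⟨p⟩².
d²/dx² sin(jπx/L) = −(jπ/L)²·sin(jπx/L); on 0 ≤ x ≤ L, ∫sin²(jπx/L) dx = L/2 and ∫sin(jπx/L)·sin(lπx/L) dx = 0 for j ≠ l, so only diagonal terms survive in ∫|φ|² and ∫φ·φ″; ∫φ·φ′ dx = [φ²/2] between the walls = 0.
Normalization: ∫|φ|² dx = 14.625.
⟨p⟩ = 0.0000 and ⟨p²⟩ = 2.2236.
(Δp)² = 2.2236 − (0.0000)² = 2.2236.

2.22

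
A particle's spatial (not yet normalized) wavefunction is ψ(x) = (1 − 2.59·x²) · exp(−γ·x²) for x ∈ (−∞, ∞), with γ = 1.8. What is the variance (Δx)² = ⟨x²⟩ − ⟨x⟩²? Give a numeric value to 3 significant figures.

0.163

Compute ⟨x⟩ and ⟨x²⟩ separately, then (Δx)² = ⟨x²⟩ − ⟨x⟩².
Expand each integrand as polynomial × e^(−2γx²) and use ∫x^(2j)·e^(−2γx²) dx = (2j−1)!!/(4γ)^j · √(π/(2γ)), odd powers → 0; here √(π/(2γ)) = 0.93417.
Normalization: ∫|ψ|² dx = 0.62473.
⟨x⟩ = 0.0000 and ⟨x²⟩ = 0.16255.
(Δx)² = 0.16255 − (0.0000)² = 0.16255.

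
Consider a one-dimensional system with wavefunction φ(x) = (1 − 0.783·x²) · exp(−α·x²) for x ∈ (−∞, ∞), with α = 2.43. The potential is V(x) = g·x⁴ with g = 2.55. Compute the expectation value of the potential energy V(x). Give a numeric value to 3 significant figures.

0.0398

⟨V⟩ = ∫ V(x)·|φ|² dx / ∫|φ|² dx.
Expand each integrand as polynomial × e^(−2αx²) and use ∫x^(2j)·e^(−2αx²) dx = (2j−1)!!/(4α)^j · √(π/(2α)), odd powers → 0; here √(π/(2α)) = 0.80400.
State is unnormalized: ∫|φ|² dx = 0.69012, and ∫φ*·V(x)·φ dx = 0.027444, so ⟨V⟩ = 0.027444 / 0.69012.
⟨V⟩ = 0.039767.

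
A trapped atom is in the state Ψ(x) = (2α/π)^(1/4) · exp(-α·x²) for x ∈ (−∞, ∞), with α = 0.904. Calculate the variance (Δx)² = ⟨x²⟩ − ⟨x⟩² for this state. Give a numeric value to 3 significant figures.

Compute ⟨x⟩ and ⟨x²⟩ separately, then (Δx)² = ⟨x²⟩ − ⟨x⟩².
Gaussian moments: ∫x^(2j)·e^(−2αx²) dx = (2j−1)!!/(4α)^j · √(π/(2α)), odd powers integrate to 0; here √(π/(2α)) = 1.3182.
⟨x⟩ = 0.0000 and ⟨x²⟩ = 0.27655.
(Δx)² = 0.27655 − (0.0000)² = 0.27655.

0.277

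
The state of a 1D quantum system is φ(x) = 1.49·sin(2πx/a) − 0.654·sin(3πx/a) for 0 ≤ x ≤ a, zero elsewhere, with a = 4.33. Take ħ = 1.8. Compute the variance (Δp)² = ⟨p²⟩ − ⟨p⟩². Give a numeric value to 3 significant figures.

Compute ⟨p⟩ and ⟨p²⟩ separately; (Δp)² = ⟨p²⟩ − ⟨p⟩².
d²/dx² sin(jπx/a) = −(jπ/a)²·sin(jπx/a); on 0 ≤ x ≤ a, ∫sin²(jπx/a) dx = a/2 and ∫sin(jπx/a)·sin(lπx/a) dx = 0 for j ≠ l, so only diagonal terms survive in ∫|φ|² and ∫φ·φ″; ∫φ·φ′ dx = [φ²/2] between the walls = 0.
Normalization: ∫|φ|² dx = 5.7325.
⟨p⟩ = 0.0000 and ⟨p²⟩ = 8.1998.
(Δp)² = 8.1998 − (0.0000)² = 8.1998.

8.20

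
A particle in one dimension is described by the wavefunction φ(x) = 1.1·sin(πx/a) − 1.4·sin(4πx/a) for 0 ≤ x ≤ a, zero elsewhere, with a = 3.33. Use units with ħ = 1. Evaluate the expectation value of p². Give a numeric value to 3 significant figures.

9.14

p² φ = −ħ² d²φ/dx²; ⟨p²⟩ = −ħ² ∫ φ*·φ'' dx / ∫|φ|² dx.
d²/dx² sin(jπx/a) = −(jπ/a)²·sin(jπx/a); on 0 ≤ x ≤ a, ∫sin²(jπx/a) dx = a/2 and ∫sin(jπx/a)·sin(lπx/a) dx = 0 for j ≠ l, so only diagonal terms survive in ∫|φ|² and ∫φ·φ″; ∫φ·φ′ dx = [φ²/2] between the walls = 0.
State is unnormalized: ∫|φ|² dx = 5.2781, and ∫φ*·(−ħ² φ'') dx = 48.266, so ⟨p²⟩ = 48.266 / 5.2781.
⟨p²⟩ = 9.1447.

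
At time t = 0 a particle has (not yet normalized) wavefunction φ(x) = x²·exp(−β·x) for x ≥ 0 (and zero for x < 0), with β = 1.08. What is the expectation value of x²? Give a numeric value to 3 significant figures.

⟨x²⟩ = ∫ x²·|φ|² dx / ∫|φ|² dx (integrals over the domain).
Every integrand reduces to terms xʲ·e^(−2βx) on [0, ∞); use ∫₀^∞ xʲ·e^(−2βx) dx = j!/(2β)^(j+1).
State is unnormalized: ∫|φ|² dx = 0.51044, and ∫φ*·x²·φ dx = 3.2821, so ⟨x²⟩ = 3.2821 / 0.51044.
⟨x²⟩ = 6.4300.

6.43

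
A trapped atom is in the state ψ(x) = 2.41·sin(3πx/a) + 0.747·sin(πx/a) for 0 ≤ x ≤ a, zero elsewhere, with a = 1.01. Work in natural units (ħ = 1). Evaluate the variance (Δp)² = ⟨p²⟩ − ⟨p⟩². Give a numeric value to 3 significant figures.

80.3

Compute ⟨p⟩ and ⟨p²⟩ separately; (Δp)² = ⟨p²⟩ − ⟨p⟩².
d²/dx² sin(jπx/a) = −(jπ/a)²·sin(jπx/a); on 0 ≤ x ≤ a, ∫sin²(jπx/a) dx = a/2 and ∫sin(jπx/a)·sin(lπx/a) dx = 0 for j ≠ l, so only diagonal terms survive in ∫|ψ|² and ∫ψ·ψ″; ∫ψ·ψ′ dx = [ψ²/2] between the walls = 0.
Normalization: ∫|ψ|² dx = 3.2149.
⟨p⟩ = 0.0000 and ⟨p²⟩ = 80.292.
(Δp)² = 80.292 − (0.0000)² = 80.292.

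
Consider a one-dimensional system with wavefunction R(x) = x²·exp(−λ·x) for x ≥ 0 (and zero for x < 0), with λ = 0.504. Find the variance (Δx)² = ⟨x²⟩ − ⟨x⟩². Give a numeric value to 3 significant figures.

Compute ⟨x⟩ and ⟨x²⟩ separately, then (Δx)² = ⟨x²⟩ − ⟨x⟩².
Every integrand reduces to terms xʲ·e^(−2λx) on [0, ∞); use ∫₀^∞ xʲ·e^(−2λx) dx = j!/(2λ)^(j+1).
Normalization: ∫|R|² dx = 23.063.
⟨x⟩ = 4.9603 and ⟨x²⟩ = 29.526.
(Δx)² = 29.526 − (4.9603)² = 4.9209.

4.92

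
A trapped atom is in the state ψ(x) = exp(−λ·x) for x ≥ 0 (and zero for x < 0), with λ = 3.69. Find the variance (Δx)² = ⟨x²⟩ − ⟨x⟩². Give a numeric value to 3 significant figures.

Compute ⟨x⟩ and ⟨x²⟩ separately, then (Δx)² = ⟨x²⟩ − ⟨x⟩².
Every integrand reduces to terms xʲ·e^(−2λx) on [0, ∞); use ∫₀^∞ xʲ·e^(−2λx) dx = j!/(2λ)^(j+1).
Normalization: ∫|ψ|² dx = 0.13550.
⟨x⟩ = 0.13550 and ⟨x²⟩ = 0.036721.
(Δx)² = 0.036721 − (0.13550)² = 0.018361.

0.0184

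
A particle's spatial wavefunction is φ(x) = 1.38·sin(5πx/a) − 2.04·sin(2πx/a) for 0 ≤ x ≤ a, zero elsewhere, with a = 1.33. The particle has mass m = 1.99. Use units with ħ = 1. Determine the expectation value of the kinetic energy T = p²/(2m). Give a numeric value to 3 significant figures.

14.9

T = −(ħ²/2m) d²/dx², so ⟨T⟩ = −(ħ²/2m) ∫ φ*·φ'' dx / ∫|φ|² dx; with m = 1.99.
d²/dx² sin(jπx/a) = −(jπ/a)²·sin(jπx/a); on 0 ≤ x ≤ a, ∫sin²(jπx/a) dx = a/2 and ∫sin(jπx/a)·sin(lπx/a) dx = 0 for j ≠ l, so only diagonal terms survive in ∫|φ|² and ∫φ·φ″; ∫φ·φ′ dx = [φ²/2] between the walls = 0.
State is unnormalized: ∫|φ|² dx = 4.0339, and ∫φ*·(−ħ²/2m · φ'') dx = 59.903, so ⟨T⟩ = 59.903 / 4.0339.
⟨T⟩ = 14.850.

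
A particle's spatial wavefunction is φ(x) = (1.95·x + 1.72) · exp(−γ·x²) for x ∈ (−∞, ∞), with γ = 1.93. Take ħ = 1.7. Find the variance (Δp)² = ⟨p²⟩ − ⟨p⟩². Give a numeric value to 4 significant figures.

Compute ⟨p⟩ and ⟨p²⟩ separately; (Δp)² = ⟨p²⟩ − ⟨p⟩².
Expand each integrand as polynomial × e^(−2γx²) and use ∫x^(2j)·e^(−2γx²) dx = (2j−1)!!/(4γ)^j · √(π/(2γ)), odd powers → 0; here √(π/(2γ)) = 0.90216. Differentiate with the product rule, d/dx e^(−γx²) = −2γx·e^(−γx²).
Normalization: ∫|φ|² dx = 3.1133.
⟨p⟩ = 0.0000 and ⟨p²⟩ = 7.1699.
(Δp)² = 7.1699 − (0.0000)² = 7.1699.

7.170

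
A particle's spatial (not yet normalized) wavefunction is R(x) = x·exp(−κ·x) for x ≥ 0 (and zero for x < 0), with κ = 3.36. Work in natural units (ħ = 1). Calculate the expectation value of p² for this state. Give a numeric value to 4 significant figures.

11.29

p² R = −ħ² d²R/dx²; ⟨p²⟩ = −ħ² ∫ R*·R'' dx / ∫|R|² dx.
Differentiate x·exp(−κ·x) with the product rule; every integrand then reduces to terms xʲ·e^(−2κx) on [0, ∞), with ∫₀^∞ xʲ·e^(−2κx) dx = j!/(2κ)^(j+1).
State is unnormalized: ∫|R|² dx = 0.0065906, and ∫R*·(−ħ² R'') dx = 0.074405, so ⟨p²⟩ = 0.074405 / 0.0065906.
⟨p²⟩ = 11.290.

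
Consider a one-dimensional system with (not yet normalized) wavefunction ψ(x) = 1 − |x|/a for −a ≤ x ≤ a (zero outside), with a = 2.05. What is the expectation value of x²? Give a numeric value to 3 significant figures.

⟨x²⟩ = ∫ x²·|ψ|² dx / ∫|ψ|² dx (integrals over the domain).
ψ is even, so ∫ over [−a, a] = 2∫₀ᵃ with ψ = 1 − x/a there: ∫₀ᵃ (1 − x/a)² dx = a/3, ∫₀ᵃ x²(1 − x/a)² dx = a³/30, ∫₀ᵃ x⁴(1 − x/a)² dx = a⁵/105.
State is unnormalized: ∫|ψ|² dx = 1.3667, and ∫ψ*·x²·ψ dx = 0.57434, so ⟨x²⟩ = 0.57434 / 1.3667.
⟨x²⟩ = 0.42025.

0.420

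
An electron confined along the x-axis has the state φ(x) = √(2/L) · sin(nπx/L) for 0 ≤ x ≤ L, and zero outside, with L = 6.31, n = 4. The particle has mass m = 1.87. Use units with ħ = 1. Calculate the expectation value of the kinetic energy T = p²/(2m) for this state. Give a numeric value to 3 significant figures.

T = −(ħ²/2m) d²/dx², so ⟨T⟩ = −(ħ²/2m) ∫ φ*·φ'' dx; with m = 1.87.
d/dx sin(nπx/L) = (nπ/L)·cos(nπx/L) and d²/dx² sin(nπx/L) = −(nπ/L)²·sin(nπx/L); on 0 ≤ x ≤ L, ∫sin²(nπx/L) dx = L/2 and ∫sin(nπx/L)·cos(nπx/L) dx = 0.
⟨T⟩ = 1.0604.

1.06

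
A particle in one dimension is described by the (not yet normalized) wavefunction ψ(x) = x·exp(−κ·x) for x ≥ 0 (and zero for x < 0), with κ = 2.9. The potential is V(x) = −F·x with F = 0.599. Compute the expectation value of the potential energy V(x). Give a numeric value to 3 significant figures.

⟨V⟩ = ∫ V(x)·|ψ|² dx / ∫|ψ|² dx.
Every integrand reduces to terms xʲ·e^(−2κx) on [0, ∞); use ∫₀^∞ xʲ·e^(−2κx) dx = j!/(2κ)^(j+1).
State is unnormalized: ∫|ψ|² dx = 0.010251, and ∫ψ*·V(x)·ψ dx = -0.0031759, so ⟨V⟩ = -0.0031759 / 0.010251.
⟨V⟩ = -0.30983.

-0.310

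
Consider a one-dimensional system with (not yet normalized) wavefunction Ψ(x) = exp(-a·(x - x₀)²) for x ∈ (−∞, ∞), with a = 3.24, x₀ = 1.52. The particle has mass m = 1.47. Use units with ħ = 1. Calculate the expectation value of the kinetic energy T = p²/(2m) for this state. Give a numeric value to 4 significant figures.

T = −(ħ²/2m) d²/dx², so ⟨T⟩ = −(ħ²/2m) ∫ Ψ*·Ψ'' dx / ∫|Ψ|² dx; with m = 1.47.
Gaussian moments (u = x − x₀): ∫u^(2j)·e^(−2au²) du = (2j−1)!!/(4a)^j · √(π/(2a)), odd powers integrate to 0; here √(π/(2a)) = 0.69629. Derivatives: d/dx e^(−au²) = −2au·e^(−au²), d²/dx² e^(−au²) = (4a²u² − 2a)·e^(−au²).
State is unnormalized: ∫|Ψ|² dx = 0.69629, and ∫Ψ*·(−ħ²/2m · Ψ'') dx = 0.76734, so ⟨T⟩ = 0.76734 / 0.69629.
⟨T⟩ = 1.1020.

1.102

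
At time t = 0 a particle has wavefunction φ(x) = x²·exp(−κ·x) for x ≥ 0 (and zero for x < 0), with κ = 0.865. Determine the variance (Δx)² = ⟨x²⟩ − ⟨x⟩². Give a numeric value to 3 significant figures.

1.67

Compute ⟨x⟩ and ⟨x²⟩ separately, then (Δx)² = ⟨x²⟩ − ⟨x⟩².
Every integrand reduces to terms xʲ·e^(−2κx) on [0, ∞); use ∫₀^∞ xʲ·e^(−2κx) dx = j!/(2κ)^(j+1).
Normalization: ∫|φ|² dx = 1.5487.
⟨x⟩ = 2.8902 and ⟨x²⟩ = 10.024.
(Δx)² = 10.024 − (2.8902)² = 1.6706.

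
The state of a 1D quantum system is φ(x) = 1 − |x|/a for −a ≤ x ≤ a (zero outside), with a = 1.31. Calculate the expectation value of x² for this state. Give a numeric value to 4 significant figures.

0.1716

⟨x²⟩ = ∫ x²·|φ|² dx / ∫|φ|² dx (integrals over the domain).
φ is even, so ∫ over [−a, a] = 2∫₀ᵃ with φ = 1 − x/a there: ∫₀ᵃ (1 − x/a)² dx = a/3, ∫₀ᵃ x²(1 − x/a)² dx = a³/30, ∫₀ᵃ x⁴(1 − x/a)² dx = a⁵/105.
State is unnormalized: ∫|φ|² dx = 0.87333, and ∫φ*·x²·φ dx = 0.14987, so ⟨x²⟩ = 0.14987 / 0.87333.
⟨x²⟩ = 0.17161.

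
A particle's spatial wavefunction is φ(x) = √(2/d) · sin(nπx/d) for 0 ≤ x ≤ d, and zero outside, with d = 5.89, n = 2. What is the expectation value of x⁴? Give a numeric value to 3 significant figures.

211.

⟨x⁴⟩ = ∫ x⁴·|φ|² dx (integrals over the domain).
With sin²θ = (1 − cos2θ)/2 on 0 ≤ x ≤ d: ∫sin²(nπx/d) dx = d/2, ∫x·sin²(nπx/d) dx = d²/4, ∫x²·sin²(nπx/d) dx = d³·(1/6 − 1/(4n²π²)); higher powers xᵏ the same way, integrating xᵏ·cos(2nπx/d) by parts.
⟨x⁴⟩ = 211.38.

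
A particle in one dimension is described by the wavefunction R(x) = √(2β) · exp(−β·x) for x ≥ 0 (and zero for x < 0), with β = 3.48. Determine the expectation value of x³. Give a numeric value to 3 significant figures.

⟨x³⟩ = ∫ x³·|R|² dx (integrals over the domain).
Every integrand reduces to terms xʲ·e^(−2βx) on [0, ∞); use ∫₀^∞ xʲ·e^(−2βx) dx = j!/(2β)^(j+1).
⟨x³⟩ = 0.017796.

0.0178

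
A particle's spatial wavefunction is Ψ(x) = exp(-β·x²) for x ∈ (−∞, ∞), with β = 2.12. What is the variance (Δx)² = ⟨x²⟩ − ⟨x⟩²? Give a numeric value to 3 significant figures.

0.118

Compute ⟨x⟩ and ⟨x²⟩ separately, then (Δx)² = ⟨x²⟩ − ⟨x⟩².
Gaussian moments: ∫x^(2j)·e^(−2βx²) dx = (2j−1)!!/(4β)^j · √(π/(2β)), odd powers integrate to 0; here √(π/(2β)) = 0.86078.
Normalization: ∫|Ψ|² dx = 0.86078.
⟨x⟩ = 0.0000 and ⟨x²⟩ = 0.11792.
(Δx)² = 0.11792 − (0.0000)² = 0.11792.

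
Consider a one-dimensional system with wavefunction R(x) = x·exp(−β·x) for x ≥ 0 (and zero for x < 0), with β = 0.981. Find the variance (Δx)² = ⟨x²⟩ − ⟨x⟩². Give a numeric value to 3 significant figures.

Compute ⟨x⟩ and ⟨x²⟩ separately, then (Δx)² = ⟨x²⟩ − ⟨x⟩².
Every integrand reduces to terms xʲ·e^(−2βx) on [0, ∞); use ∫₀^∞ xʲ·e^(−2βx) dx = j!/(2β)^(j+1).
Normalization: ∫|R|² dx = 0.26481.
⟨x⟩ = 1.5291 and ⟨x²⟩ = 3.1173.
(Δx)² = 3.1173 − (1.5291)² = 0.77933.

0.779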